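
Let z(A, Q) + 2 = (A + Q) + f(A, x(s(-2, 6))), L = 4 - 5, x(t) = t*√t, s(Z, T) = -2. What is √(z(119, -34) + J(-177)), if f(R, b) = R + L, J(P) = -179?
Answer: √22 ≈ 4.6904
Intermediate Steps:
x(t) = t^(3/2)
L = -1
f(R, b) = -1 + R (f(R, b) = R - 1 = -1 + R)
z(A, Q) = -3 + Q + 2*A (z(A, Q) = -2 + ((A + Q) + (-1 + A)) = -2 + (-1 + Q + 2*A) = -3 + Q + 2*A)
√(z(119, -34) + J(-177)) = √((-3 - 34 + 2*119) - 179) = √((-3 - 34 + 238) - 179) = √(201 - 179) = √22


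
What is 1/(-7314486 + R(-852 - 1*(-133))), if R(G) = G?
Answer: -1/7315205 ≈ -1.3670e-7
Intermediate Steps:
1/(-7314486 + R(-852 - 1*(-133))) = 1/(-7314486 + (-852 - 1*(-133))) = 1/(-7314486 + (-852 + 133)) = 1/(-7314486 - 719) = 1/(-7315205) = -1/7315205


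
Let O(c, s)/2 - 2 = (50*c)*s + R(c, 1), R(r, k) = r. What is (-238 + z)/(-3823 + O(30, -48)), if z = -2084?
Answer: 774/49253 ≈ 0.015715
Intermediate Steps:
O(c, s) = 4 + 2*c + 100*c*s (O(c, s) = 4 + 2*((50*c)*s + c) = 4 + 2*(50*c*s + c) = 4 + 2*(c + 50*c*s) = 4 + (2*c + 100*c*s) = 4 + 2*c + 100*c*s)
(-238 + z)/(-3823 + O(30, -48)) = (-238 - 2084)/(-3823 + (4 + 2*30 + 100*30*(-48))) = -2322/(-3823 + (4 + 60 - 144000)) = -2322/(-3823 - 143936) = -2322/(-147759) = -2322*(-1/147759) = 774/49253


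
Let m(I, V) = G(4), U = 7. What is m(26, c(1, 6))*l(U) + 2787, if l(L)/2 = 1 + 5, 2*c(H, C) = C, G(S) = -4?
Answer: 2739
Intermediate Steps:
c(H, C) = C/2
m(I, V) = -4
l(L) = 12 (l(L) = 2*(1 + 5) = 2*6 = 12)
m(26, c(1, 6))*l(U) + 2787 = -4*12 + 2787 = -48 + 2787 = 2739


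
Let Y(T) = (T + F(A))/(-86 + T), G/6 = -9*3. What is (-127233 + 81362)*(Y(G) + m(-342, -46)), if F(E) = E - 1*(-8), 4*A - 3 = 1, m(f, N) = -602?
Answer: 6841338553/248 ≈ 2.7586e+7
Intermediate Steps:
G = -162 (G = 6*(-9*3) = 6*(-27) = -162)
A = 1 (A = ¾ + (¼)*1 = ¾ + ¼ = 1)
F(E) = 8 + E (F(E) = E + 8 = 8 + E)
Y(T) = (9 + T)/(-86 + T) (Y(T) = (T + (8 + 1))/(-86 + T) = (T + 9)/(-86 + T) = (9 + T)/(-86 + T))
(-127233 + 81362)*(Y(G) + m(-342, -46)) = (-127233 + 81362)*((9 - 162)/(-86 - 162) - 602) = -45871*(-153/(-248) - 602) = -45871*(-1/248*(-153) - 602) = -45871*(153/248 - 602) = -45871*(-149143/248) = 6841338553/248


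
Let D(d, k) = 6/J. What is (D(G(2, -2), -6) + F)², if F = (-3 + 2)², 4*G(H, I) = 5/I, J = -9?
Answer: ⅑ ≈ 0.11111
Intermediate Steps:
G(H, I) = 5/(4*I) (G(H, I) = (5/I)/4 = 5/(4*I))
D(d, k) = -⅔ (D(d, k) = 6/(-9) = 6*(-⅑) = -⅔)
F = 1 (F = (-1)² = 1)
(D(G(2, -2), -6) + F)² = (-⅔ + 1)² = (⅓)² = ⅑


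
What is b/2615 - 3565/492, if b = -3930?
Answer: -2251207/257316 ≈ -8.7488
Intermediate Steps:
b/2615 - 3565/492 = -3930/2615 - 3565/492 = -3930*1/2615 - 3565*1/492 = -786/523 - 3565/492 = -2251207/257316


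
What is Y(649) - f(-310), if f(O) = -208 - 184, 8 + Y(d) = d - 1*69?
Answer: 964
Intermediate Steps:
Y(d) = -77 + d (Y(d) = -8 + (d - 1*69) = -8 + (d - 69) = -8 + (-69 + d) = -77 + d)
f(O) = -392
Y(649) - f(-310) = (-77 + 649) - 1*(-392) = 572 + 392 = 964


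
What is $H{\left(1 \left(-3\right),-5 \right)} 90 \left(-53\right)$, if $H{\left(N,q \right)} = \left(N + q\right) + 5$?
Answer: $14310$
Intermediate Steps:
$H{\left(N,q \right)} = 5 + N + q$
$H{\left(1 \left(-3\right),-5 \right)} 90 \left(-53\right) = \left(5 + 1 \left(-3\right) - 5\right) 90 \left(-53\right) = \left(5 - 3 - 5\right) 90 \left(-53\right) = \left(-3\right) 90 \left(-53\right) = \left(-270\right) \left(-53\right) = 14310$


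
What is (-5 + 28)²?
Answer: 529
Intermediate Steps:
(-5 + 28)² = 23² = 529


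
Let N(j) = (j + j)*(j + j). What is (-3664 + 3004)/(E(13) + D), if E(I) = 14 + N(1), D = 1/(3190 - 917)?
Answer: -300036/8183 ≈ -36.666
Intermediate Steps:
N(j) = 4*j² (N(j) = (2*j)*(2*j) = 4*j²)
D = 1/2273 ≈ 0.00043995
E(I) = 18 (E(I) = 14 + 4*1² = 14 + 4*1 = 14 + 4 = 18)
(-3664 + 3004)/(E(13) + D) = (-3664 + 3004)/(18 + 1/2273) = -660/40915/2273 = -660*2273/40915 = -300036/8183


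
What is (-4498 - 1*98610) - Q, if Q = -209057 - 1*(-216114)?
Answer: -110165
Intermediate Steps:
Q = 7057 (Q = -209057 + 216114 = 7057)
(-4498 - 1*98610) - Q = (-4498 - 1*98610) - 1*7057 = (-4498 - 98610) - 7057 = -103108 - 7057 = -110165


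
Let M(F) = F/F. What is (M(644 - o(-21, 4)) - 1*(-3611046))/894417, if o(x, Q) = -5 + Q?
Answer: 3611047/894417 ≈ 4.0373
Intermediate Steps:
M(F) = 1
(M(644 - o(-21, 4)) - 1*(-3611046))/894417 = (1 - 1*(-3611046))/894417 = (1 + 3611046)*(1/894417) = 3611047*(1/894417) = 3611047/894417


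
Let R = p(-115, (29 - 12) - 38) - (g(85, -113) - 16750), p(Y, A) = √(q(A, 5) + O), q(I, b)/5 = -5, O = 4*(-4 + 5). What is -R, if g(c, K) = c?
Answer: -16665 - I*√21 ≈ -16665.0 - 4.5826*I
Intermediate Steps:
O = 4 (O = 4*1 = 4)
q(I, b) = -25 (q(I, b) = 5*(-5) = -25)
p(Y, A) = I*√21 (p(Y, A) = √(-25 + 4) = √(-21) = I*√21)
R = 16665 + I*√21 (R = I*√21 - (85 - 16750) = I*√21 - 1*(-16665) = I*√21 + 16665 = 16665 + I*√21 ≈ 16665.0 + 4.5826*I)
-R = -(16665 + I*√21) = -16665 - I*√21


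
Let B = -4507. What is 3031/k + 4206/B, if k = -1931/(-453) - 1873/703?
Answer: 4348237320159/2294171168 ≈ 1895.3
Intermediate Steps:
k = 509024/318459 (k = -1931*(-1/453) - 1873*1/703 = 1931/453 - 1873/703 = 509024/318459 ≈ 1.5984)
3031/k + 4206/B = 3031/(509024/318459) + 4206/(-4507) = 3031*(318459/509024) + 4206*(-1/4507) = 965249229/509024 - 4206/4507 = 4348237320159/2294171168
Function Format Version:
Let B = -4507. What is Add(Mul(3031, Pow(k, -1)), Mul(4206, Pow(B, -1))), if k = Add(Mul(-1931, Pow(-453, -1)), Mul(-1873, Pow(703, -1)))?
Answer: Rational(4348237320159, 2294171168) ≈ 1895.3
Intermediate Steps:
k = Rational(509024, 318459) (k = Add(Mul(-1931, Rational(-1, 453)), Mul(-1873, Rational(1, 703))) = Add(Rational(1931, 453), Rational(-1873, 703)) = Rational(509024, 318459) ≈ 1.5984)
Add(Mul(3031, Pow(k, -1)), Mul(4206, Pow(B, -1))) = Add(Mul(3031, Pow(Rational(509024, 318459), -1)), Mul(4206, Pow(-4507, -1))) = Add(Mul(3031, Rational(318459, 509024)), Mul(4206, Rational(-1, 4507))) = Add(Rational(965249229, 509024), Rational(-4206, 4507)) = Rational(4348237320159, 2294171168)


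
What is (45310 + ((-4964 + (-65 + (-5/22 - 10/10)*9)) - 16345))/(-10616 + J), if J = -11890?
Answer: -16979/15972 ≈ -1.0630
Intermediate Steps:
(45310 + ((-4964 + (-65 + (-5/22 - 10/10)*9)) - 16345))/(-10616 + J) = (45310 + ((-4964 + (-65 + (-5/22 - 10/10)*9)) - 16345))/(-10616 - 11890) = (45310 + ((-4964 + (-65 + (-5*1/22 - 10*1/10)*9)) - 16345))/(-22506) = (45310 + ((-4964 + (-65 + (-5/22 - 1)*9)) - 16345))*(-1/22506) = (45310 + ((-4964 + (-65 - 27/22*9)) - 16345))*(-1/22506) = (45310 + ((-4964 + (-65 - 243/22)) - 16345))*(-1/22506) = (45310 + ((-4964 - 1673/22) - 16345))*(-1/22506) = (45310 + (-110881/22 - 16345))*(-1/22506) = (45310 - 470471/22)*(-1/22506) = (526349/22)*(-1/22506) = -16979/15972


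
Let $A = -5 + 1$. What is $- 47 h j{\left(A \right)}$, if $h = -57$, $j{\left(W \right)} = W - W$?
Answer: $0$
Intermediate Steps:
$A = -4$
$j{\left(W \right)} = 0$
$- 47 h j{\left(A \right)} = \left(-47\right) \left(-57\right) 0 = 2679 \cdot 0 = 0$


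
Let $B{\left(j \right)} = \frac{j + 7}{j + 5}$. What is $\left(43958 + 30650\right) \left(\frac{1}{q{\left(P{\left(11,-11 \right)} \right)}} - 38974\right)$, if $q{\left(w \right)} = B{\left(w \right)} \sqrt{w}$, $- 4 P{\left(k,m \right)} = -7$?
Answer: $-2907772192 + \frac{4028832 \sqrt{7}}{245} \approx -2.9077 \cdot 10^{9}$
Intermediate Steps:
$B{\left(j \right)} = \frac{7 + j}{5 + j}$
$P{\left(k,m \right)} = \frac{7}{4}$ ($P{\left(k,m \right)} = \left(- \frac{1}{4}\right) \left(-7\right) = \frac{7}{4}$)
$q{\left(w \right)} = \frac{\sqrt{w} \left(7 + w\right)}{5 + w}$ ($q{\left(w \right)} = \frac{7 + w}{5 + w} \sqrt{w} = \frac{\sqrt{w} \left(7 + w\right)}{5 + w}$)
$\left(43958 + 30650\right) \left(\frac{1}{q{\left(P{\left(11,-11 \right)} \right)}} - 38974\right) = \left(43958 + 30650\right) \left(\frac{1}{\sqrt{\frac{7}{4}} \frac{1}{5 + \frac{7}{4}} \left(7 + \frac{7}{4}\right)} - 38974\right) = 74608 \left(\frac{1}{\frac{\sqrt{7}}{2} \frac{1}{\frac{27}{4}} \cdot \frac{35}{4}} - 38974\right) = 74608 \left(\frac{1}{\frac{\sqrt{7}}{2} \cdot \frac{4}{27} \cdot \frac{35}{4}} - 38974\right) = 74608 \left(\frac{1}{\frac{35}{54} \sqrt{7}} - 38974\right) = 74608 \left(\frac{54 \sqrt{7}}{245} - 38974\right) = 74608 \left(-38974 + \frac{54 \sqrt{7}}{245}\right) = -2907772192 + \frac{4028832 \sqrt{7}}{245}$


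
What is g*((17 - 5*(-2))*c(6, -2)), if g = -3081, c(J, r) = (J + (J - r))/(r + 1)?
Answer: 1164618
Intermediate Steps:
c(J, r) = (-r + 2*J)/(1 + r)
g*((17 - 5*(-2))*c(6, -2)) = -3081*(17 - 5*(-2))*(-1*(-2) + 2*6)/(1 - 2) = -3081*(17 + 10)*(2 + 12)/(-1) = -83187*(-1*14) = -83187*(-14) = -3081*(-378) = 1164618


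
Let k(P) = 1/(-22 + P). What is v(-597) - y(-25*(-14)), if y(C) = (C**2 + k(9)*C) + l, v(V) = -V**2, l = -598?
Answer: -6217693/13 ≈ -4.7828e+5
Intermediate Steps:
y(C) = -598 + C**2 - C/13 (y(C) = (C**2 + C/(-22 + 9)) - 598 = (C**2 + C/(-13)) - 598 = (C**2 - C/13) - 598 = -598 + C**2 - C/13)
v(-597) - y(-25*(-14)) = -1*(-597)**2 - (-598 + (-25*(-14))**2 - (-25)*(-14)/13) = -1*356409 - (-598 + 350**2 - 1/13*350) = -356409 - (-598 + 122500 - 350/13) = -356409 - 1*1584376/13 = -356409 - 1584376/13 = -6217693/13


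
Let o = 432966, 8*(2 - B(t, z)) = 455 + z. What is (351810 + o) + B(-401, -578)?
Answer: 6278347/8 ≈ 7.8479e+5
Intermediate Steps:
B(t, z) = -439/8 - z/8 (B(t, z) = 2 - (455 + z)/8 = 2 + (-455/8 - z/8) = -439/8 - z/8)
(351810 + o) + B(-401, -578) = (351810 + 432966) + (-439/8 - ⅛*(-578)) = 784776 + (-439/8 + 289/4) = 784776 + 139/8 = 6278347/8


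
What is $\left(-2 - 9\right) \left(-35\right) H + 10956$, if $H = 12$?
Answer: $15576$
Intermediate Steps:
$\left(-2 - 9\right) \left(-35\right) H + 10956 = \left(-2 - 9\right) \left(-35\right) 12 + 10956 = \left(-11\right) \left(-35\right) 12 + 10956 = 385 \cdot 12 + 10956 = 4620 + 10956 = 15576$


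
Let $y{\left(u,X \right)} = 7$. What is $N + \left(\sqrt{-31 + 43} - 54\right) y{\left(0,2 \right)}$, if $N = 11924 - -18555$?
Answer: $30101 + 14 \sqrt{3} \approx 30125.0$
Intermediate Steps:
$N = 30479$ ($N = 11924 + 18555 = 30479$)
$N + \left(\sqrt{-31 + 43} - 54\right) y{\left(0,2 \right)} = 30479 + \left(\sqrt{-31 + 43} - 54\right) 7 = 30479 + \left(\sqrt{12} - 54\right) 7 = 30479 + \left(2 \sqrt{3} - 54\right) 7 = 30479 + \left(-54 + 2 \sqrt{3}\right) 7 = 30479 - \left(378 - 14 \sqrt{3}\right) = 30101 + 14 \sqrt{3}$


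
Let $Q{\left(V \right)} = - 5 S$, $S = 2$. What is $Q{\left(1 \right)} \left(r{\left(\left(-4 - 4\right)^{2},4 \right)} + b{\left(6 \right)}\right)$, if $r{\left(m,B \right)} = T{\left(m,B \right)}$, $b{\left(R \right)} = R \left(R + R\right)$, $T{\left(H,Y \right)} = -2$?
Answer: $-700$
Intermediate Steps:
$b{\left(R \right)} = 2 R^{2}$ ($b{\left(R \right)} = R 2 R = 2 R^{2}$)
$Q{\left(V \right)} = -10$ ($Q{\left(V \right)} = \left(-5\right) 2 = -10$)
$r{\left(m,B \right)} = -2$
$Q{\left(1 \right)} \left(r{\left(\left(-4 - 4\right)^{2},4 \right)} + b{\left(6 \right)}\right) = - 10 \left(-2 + 2 \cdot 6^{2}\right) = - 10 \left(-2 + 2 \cdot 36\right) = - 10 \left(-2 + 72\right) = \left(-10\right) 70 = -700$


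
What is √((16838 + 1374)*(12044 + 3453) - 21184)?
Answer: 2*√70552545 ≈ 16799.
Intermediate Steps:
√((16838 + 1374)*(12044 + 3453) - 21184) = √(18212*15497 - 21184) = √(282231364 - 21184) = √282210180 = 2*√70552545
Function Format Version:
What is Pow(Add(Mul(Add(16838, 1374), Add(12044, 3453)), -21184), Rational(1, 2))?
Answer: Mul(2, Pow(70552545, Rational(1, 2))) ≈ 16799.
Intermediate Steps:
Pow(Add(Mul(Add(16838, 1374), Add(12044, 3453)), -21184), Rational(1, 2)) = Pow(Add(Mul(18212, 15497), -21184), Rational(1, 2)) = Pow(Add(282231364, -21184), Rational(1, 2)) = Pow(282210180, Rational(1, 2)) = Mul(2, Pow(70552545, Rational(1, 2)))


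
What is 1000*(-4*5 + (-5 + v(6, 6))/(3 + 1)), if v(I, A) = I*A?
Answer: -12250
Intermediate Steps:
v(I, A) = A*I
1000*(-4*5 + (-5 + v(6, 6))/(3 + 1)) = 1000*(-4*5 + (-5 + 6*6)/(3 + 1)) = 1000*(-20 + (-5 + 36)/4) = 1000*(-20 + 31*(¼)) = 1000*(-20 + 31/4) = 1000*(-49/4) = -12250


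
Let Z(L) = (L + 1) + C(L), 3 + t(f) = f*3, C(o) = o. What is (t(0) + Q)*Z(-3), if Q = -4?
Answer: 35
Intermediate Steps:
t(f) = -3 + 3*f (t(f) = -3 + f*3 = -3 + 3*f)
Z(L) = 1 + 2*L (Z(L) = (L + 1) + L = (1 + L) + L = 1 + 2*L)
(t(0) + Q)*Z(-3) = ((-3 + 3*0) - 4)*(1 + 2*(-3)) = ((-3 + 0) - 4)*(1 - 6) = (-3 - 4)*(-5) = -7*(-5) = 35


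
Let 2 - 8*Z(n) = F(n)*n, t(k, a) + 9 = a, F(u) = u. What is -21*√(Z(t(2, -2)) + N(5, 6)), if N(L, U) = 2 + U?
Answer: -21*I*√110/4 ≈ -55.062*I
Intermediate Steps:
t(k, a) = -9 + a
Z(n) = ¼ - n²/8 (Z(n) = ¼ - n*n/8 = ¼ - n²/8)
-21*√(Z(t(2, -2)) + N(5, 6)) = -21*√((¼ - (-9 - 2)²/8) + (2 + 6)) = -21*√((¼ - ⅛*(-11)²) + 8) = -21*√((¼ - ⅛*121) + 8) = -21*√((¼ - 121/8) + 8) = -21*√(-119/8 + 8) = -21*I*√110/4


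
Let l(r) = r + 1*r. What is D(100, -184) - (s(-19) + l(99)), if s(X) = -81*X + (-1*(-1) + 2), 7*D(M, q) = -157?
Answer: -12337/7 ≈ -1762.4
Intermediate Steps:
D(M, q) = -157/7 (D(M, q) = (⅐)*(-157) = -157/7)
s(X) = 3 - 81*X (s(X) = -81*X + (1 + 2) = -81*X + 3 = 3 - 81*X)
l(r) = 2*r (l(r) = r + r = 2*r)
D(100, -184) - (s(-19) + l(99)) = -157/7 - ((3 - 81*(-19)) + 2*99) = -157/7 - ((3 + 1539) + 198) = -157/7 - (1542 + 198) = -157/7 - 1*1740 = -157/7 - 1740 = -12337/7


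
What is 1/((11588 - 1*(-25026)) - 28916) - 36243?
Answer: -278998613/7698 ≈ -36243.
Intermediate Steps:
1/((11588 - 1*(-25026)) - 28916) - 36243 = 1/((11588 + 25026) - 28916) - 36243 = 1/(36614 - 28916) - 36243 = 1/7698 - 36243 = -278998613/7698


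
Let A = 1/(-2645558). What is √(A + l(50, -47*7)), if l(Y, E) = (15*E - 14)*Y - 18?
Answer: I*√1732022872747031910/2645558 ≈ 497.46*I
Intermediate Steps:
l(Y, E) = -18 + Y*(-14 + 15*E) (l(Y, E) = (-14 + 15*E)*Y - 18 = Y*(-14 + 15*E) - 18 = -18 + Y*(-14 + 15*E))
A = -1/2645558 ≈ -3.7799e-7
√(A + l(50, -47*7)) = √(-1/2645558 + (-18 - 14*50 + 15*(-47*7)*50)) = √(-1/2645558 + (-18 - 700 + 15*(-329)*50)) = √(-1/2645558 + (-18 - 700 - 246750)) = √(-1/2645558 - 247468) = √(-654690947145/2645558) = I*√1732022872747031910/2645558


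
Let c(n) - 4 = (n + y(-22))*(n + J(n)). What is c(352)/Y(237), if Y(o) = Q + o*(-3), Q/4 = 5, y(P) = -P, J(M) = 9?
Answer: -135018/691 ≈ -195.40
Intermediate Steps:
Q = 20 (Q = 4*5 = 20)
Y(o) = 20 - 3*o (Y(o) = 20 + o*(-3) = 20 - 3*o)
c(n) = 4 + (9 + n)*(22 + n) (c(n) = 4 + (n - 1*(-22))*(n + 9) = 4 + (n + 22)*(9 + n) = 4 + (22 + n)*(9 + n) = 4 + (9 + n)*(22 + n))
c(352)/Y(237) = (202 + 352**2 + 31*352)/(20 - 3*237) = (202 + 123904 + 10912)/(20 - 711) = 135018/(-691) = 135018*(-1/691) = -135018/691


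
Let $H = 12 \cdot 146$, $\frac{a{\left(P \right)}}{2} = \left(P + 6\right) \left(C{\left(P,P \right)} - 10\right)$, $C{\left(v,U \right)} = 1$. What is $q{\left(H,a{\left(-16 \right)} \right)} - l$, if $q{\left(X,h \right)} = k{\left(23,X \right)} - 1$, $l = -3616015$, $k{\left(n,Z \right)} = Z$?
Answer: $3617766$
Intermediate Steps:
$a{\left(P \right)} = -108 - 18 P$ ($a{\left(P \right)} = 2 \left(P + 6\right) \left(1 - 10\right) = 2 \left(6 + P\right) \left(-9\right) = 2 \left(-54 - 9 P\right) = -108 - 18 P$)
$H = 1752$
$q{\left(X,h \right)} = -1 + X$ ($q{\left(X,h \right)} = X - 1 = -1 + X$)
$q{\left(H,a{\left(-16 \right)} \right)} - l = \left(-1 + 1752\right) - -3616015 = 1751 + 3616015 = 3617766$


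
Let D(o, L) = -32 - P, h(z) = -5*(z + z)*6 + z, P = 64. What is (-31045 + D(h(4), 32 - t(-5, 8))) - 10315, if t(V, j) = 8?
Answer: -41456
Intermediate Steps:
h(z) = -59*z (h(z) = -10*z*6 + z = -60*z + z = -59*z)
D(o, L) = -96 (D(o, L) = -32 - 1*64 = -32 - 64 = -96)
(-31045 + D(h(4), 32 - t(-5, 8))) - 10315 = (-31045 - 96) - 10315 = -31141 - 10315 = -41456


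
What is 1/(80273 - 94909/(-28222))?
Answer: 28222/2265559515 ≈ 1.2457e-5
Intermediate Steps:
1/(80273 - 94909/(-28222)) = 1/(80273 - 94909*(-1/28222)) = 1/(80273 + 94909/28222) = 1/(2265559515/28222) = 28222/2265559515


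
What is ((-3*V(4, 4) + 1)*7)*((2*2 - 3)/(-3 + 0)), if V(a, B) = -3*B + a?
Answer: -175/3 ≈ -58.333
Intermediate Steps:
V(a, B) = a - 3*B
((-3*V(4, 4) + 1)*7)*((2*2 - 3)/(-3 + 0)) = ((-3*(4 - 3*4) + 1)*7)*((2*2 - 3)/(-3 + 0)) = ((-3*(4 - 12) + 1)*7)*((4 - 3)/(-3)) = ((-3*(-8) + 1)*7)*(1*(-1/3)) = ((24 + 1)*7)*(-1/3) = (25*7)*(-1/3) = 175*(-1/3) = -175/3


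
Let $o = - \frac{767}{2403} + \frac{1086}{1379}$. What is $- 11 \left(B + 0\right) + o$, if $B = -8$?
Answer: $\frac{293160821}{3313737} \approx 88.468$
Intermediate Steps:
$o = \frac{1551965}{3313737}$ ($o = \left(-767\right) \frac{1}{2403} + 1086 \cdot \frac{1}{1379} = - \frac{767}{2403} + \frac{1086}{1379} = \frac{1551965}{3313737} \approx 0.46834$)
$- 11 \left(B + 0\right) + o = - 11 \left(-8 + 0\right) + \frac{1551965}{3313737} = \left(-11\right) \left(-8\right) + \frac{1551965}{3313737} = 88 + \frac{1551965}{3313737} = \frac{293160821}{3313737}$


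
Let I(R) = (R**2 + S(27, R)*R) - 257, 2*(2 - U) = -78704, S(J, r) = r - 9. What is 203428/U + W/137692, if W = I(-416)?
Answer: 20884263611/2709365484 ≈ 7.7082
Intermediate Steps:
S(J, r) = -9 + r
U = 39354 (U = 2 - 1/2*(-78704) = 2 + 39352 = 39354)
I(R) = -257 + R**2 + R*(-9 + R) (I(R) = (R**2 + (-9 + R)*R) - 257 = (R**2 + R*(-9 + R)) - 257 = -257 + R**2 + R*(-9 + R))
W = 349599 (W = -257 + (-416)**2 - 416*(-9 - 416) = -257 + 173056 - 416*(-425) = -257 + 173056 + 176800 = 349599)
203428/U + W/137692 = 203428/39354 + 349599/137692 = 203428*(1/39354) + 349599*(1/137692) = 101714/19677 + 349599/137692 = 20884263611/2709365484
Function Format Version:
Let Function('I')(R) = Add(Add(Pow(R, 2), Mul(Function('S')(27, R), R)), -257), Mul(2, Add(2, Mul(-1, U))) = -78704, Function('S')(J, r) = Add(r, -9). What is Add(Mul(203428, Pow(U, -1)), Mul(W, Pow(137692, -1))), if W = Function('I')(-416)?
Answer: Rational(20884263611, 2709365484) ≈ 7.7082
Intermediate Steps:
Function('S')(J, r) = Add(-9, r)
U = 39354 (U = Add(2, Mul(Rational(-1, 2), -78704)) = Add(2, 39352) = 39354)
Function('I')(R) = Add(-257, Pow(R, 2), Mul(R, Add(-9, R))) (Function('I')(R) = Add(Add(Pow(R, 2), Mul(Add(-9, R), R)), -257) = Add(Add(Pow(R, 2), Mul(R, Add(-9, R))), -257) = Add(-257, Pow(R, 2), Mul(R, Add(-9, R))))
W = 349599 (W = Add(-257, Pow(-416, 2), Mul(-416, Add(-9, -416))) = Add(-257, 173056, Mul(-416, -425)) = Add(-257, 173056, 176800) = 349599)
Add(Mul(203428, Pow(U, -1)), Mul(W, Pow(137692, -1))) = Add(Mul(203428, Pow(39354, -1)), Mul(349599, Pow(137692, -1))) = Add(Mul(203428, Rational(1, 39354)), Mul(349599, Rational(1, 137692))) = Add(Rational(101714, 19677), Rational(349599, 137692)) = Rational(20884263611, 2709365484)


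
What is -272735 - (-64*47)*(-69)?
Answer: -480287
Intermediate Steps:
-272735 - (-64*47)*(-69) = -272735 - (-3008)*(-69) = -272735 - 1*207552 = -272735 - 207552 = -480287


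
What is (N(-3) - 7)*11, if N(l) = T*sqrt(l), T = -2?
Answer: -77 - 22*I*sqrt(3) ≈ -77.0 - 38.105*I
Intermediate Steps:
N(l) = -2*sqrt(l)
(N(-3) - 7)*11 = (-2*I*sqrt(3) - 7)*11 = (-7 - 2*I*sqrt(3))*11 = -77 - 22*I*sqrt(3)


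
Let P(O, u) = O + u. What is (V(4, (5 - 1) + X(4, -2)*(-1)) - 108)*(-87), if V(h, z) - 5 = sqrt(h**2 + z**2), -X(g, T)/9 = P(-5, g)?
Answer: 8961 - 87*sqrt(41) ≈ 8403.9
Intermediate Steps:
X(g, T) = 45 - 9*g (X(g, T) = -9*(-5 + g) = 45 - 9*g)
V(h, z) = 5 + sqrt(h**2 + z**2)
(V(4, (5 - 1) + X(4, -2)*(-1)) - 108)*(-87) = ((5 + sqrt(4**2 + ((5 - 1) + (45 - 9*4)*(-1))**2)) - 108)*(-87) = ((5 + sqrt(16 + (4 + (45 - 36)*(-1))**2)) - 108)*(-87) = ((5 + sqrt(16 + (4 + 9*(-1))**2)) - 108)*(-87) = ((5 + sqrt(16 + (4 - 9)**2)) - 108)*(-87) = ((5 + sqrt(16 + (-5)**2)) - 108)*(-87) = ((5 + sqrt(16 + 25)) - 108)*(-87) = ((5 + sqrt(41)) - 108)*(-87) = (-103 + sqrt(41))*(-87) = 8961 - 87*sqrt(41)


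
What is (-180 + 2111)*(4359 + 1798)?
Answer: 11889167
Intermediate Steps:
(-180 + 2111)*(4359 + 1798) = 1931*6157 = 11889167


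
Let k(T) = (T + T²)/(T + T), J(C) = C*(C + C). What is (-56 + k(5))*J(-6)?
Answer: -3816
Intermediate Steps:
J(C) = 2*C² (J(C) = C*(2*C) = 2*C²)
k(T) = (T + T²)/(2*T) (k(T) = (T + T²)/((2*T)) = (T + T²)*(1/(2*T)) = (T + T²)/(2*T))
(-56 + k(5))*J(-6) = (-56 + (½ + (½)*5))*(2*(-6)²) = (-56 + (½ + 5/2))*(2*36) = (-56 + 3)*72 = -53*72 = -3816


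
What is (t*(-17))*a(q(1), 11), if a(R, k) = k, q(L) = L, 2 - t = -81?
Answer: -15521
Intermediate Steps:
t = 83 (t = 2 - 1*(-81) = 2 + 81 = 83)
(t*(-17))*a(q(1), 11) = (83*(-17))*11 = -1411*11 = -15521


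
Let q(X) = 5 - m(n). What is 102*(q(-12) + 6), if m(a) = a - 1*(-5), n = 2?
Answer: 408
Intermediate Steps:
m(a) = 5 + a (m(a) = a + 5 = 5 + a)
q(X) = -2 (q(X) = 5 - (5 + 2) = 5 - 1*7 = 5 - 7 = -2)
102*(q(-12) + 6) = 102*(-2 + 6) = 102*4 = 408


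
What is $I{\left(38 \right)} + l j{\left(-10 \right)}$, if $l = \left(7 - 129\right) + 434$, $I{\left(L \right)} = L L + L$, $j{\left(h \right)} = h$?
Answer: $-1638$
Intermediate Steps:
$I{\left(L \right)} = L + L^{2}$ ($I{\left(L \right)} = L^{2} + L = L + L^{2}$)
$l = 312$ ($l = -122 + 434 = 312$)
$I{\left(38 \right)} + l j{\left(-10 \right)} = 38 \left(1 + 38\right) + 312 \left(-10\right) = 38 \cdot 39 - 3120 = 1482 - 3120 = -1638$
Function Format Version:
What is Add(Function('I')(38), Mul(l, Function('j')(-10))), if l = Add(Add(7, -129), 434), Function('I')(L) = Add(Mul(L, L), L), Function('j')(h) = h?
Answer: -1638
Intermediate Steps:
Function('I')(L) = Add(L, Pow(L, 2)) (Function('I')(L) = Add(Pow(L, 2), L) = Add(L, Pow(L, 2)))
l = 312 (l = Add(-122, 434) = 312)
Add(Function('I')(38), Mul(l, Function('j')(-10))) = Add(Mul(38, Add(1, 38)), Mul(312, -10)) = Add(Mul(38, 39), -3120) = Add(1482, -3120) = -1638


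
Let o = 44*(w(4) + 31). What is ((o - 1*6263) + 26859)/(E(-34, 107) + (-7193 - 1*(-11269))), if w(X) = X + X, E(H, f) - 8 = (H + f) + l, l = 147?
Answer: 2789/538 ≈ 5.1840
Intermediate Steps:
E(H, f) = 155 + H + f (E(H, f) = 8 + ((H + f) + 147) = 8 + (147 + H + f) = 155 + H + f)
w(X) = 2*X
o = 1716 (o = 44*(2*4 + 31) = 44*(8 + 31) = 44*39 = 1716)
((o - 1*6263) + 26859)/(E(-34, 107) + (-7193 - 1*(-11269))) = ((1716 - 1*6263) + 26859)/((155 - 34 + 107) + (-7193 - 1*(-11269))) = ((1716 - 6263) + 26859)/(228 + (-7193 + 11269)) = (-4547 + 26859)/(228 + 4076) = 22312/4304 = 22312*(1/4304) = 2789/538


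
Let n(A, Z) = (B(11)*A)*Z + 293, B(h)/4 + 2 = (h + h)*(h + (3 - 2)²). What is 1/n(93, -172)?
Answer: -1/16763515 ≈ -5.9653e-8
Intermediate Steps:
B(h) = -8 + 8*h*(1 + h) (B(h) = -8 + 4*((h + h)*(h + (3 - 2)²)) = -8 + 4*((2*h)*(h + 1²)) = -8 + 4*((2*h)*(h + 1)) = -8 + 4*((2*h)*(1 + h)) = -8 + 4*(2*h*(1 + h)) = -8 + 8*h*(1 + h))
n(A, Z) = 293 + 1048*A*Z (n(A, Z) = ((-8 + 8*11 + 8*11²)*A)*Z + 293 = ((-8 + 88 + 8*121)*A)*Z + 293 = ((-8 + 88 + 968)*A)*Z + 293 = (1048*A)*Z + 293 = 1048*A*Z + 293 = 293 + 1048*A*Z)
1/n(93, -172) = 1/(293 + 1048*93*(-172)) = 1/(293 - 16763808) = 1/(-16763515) = -1/16763515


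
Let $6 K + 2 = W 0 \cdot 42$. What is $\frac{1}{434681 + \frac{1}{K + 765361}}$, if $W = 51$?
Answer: $\frac{2296082}{998063219845} \approx 2.3005 \cdot 10^{-6}$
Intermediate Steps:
$K = - \frac{1}{3}$ ($K = - \frac{1}{3} + \frac{51 \cdot 0 \cdot 42}{6} = - \frac{1}{3} + \frac{0 \cdot 42}{6} = - \frac{1}{3} + \frac{1}{6} \cdot 0 = - \frac{1}{3} + 0 = - \frac{1}{3} \approx -0.33333$)
$\frac{1}{434681 + \frac{1}{K + 765361}} = \frac{1}{434681 + \frac{1}{- \frac{1}{3} + 765361}} = \frac{1}{434681 + \frac{1}{\frac{2296082}{3}}} = \frac{1}{434681 + \frac{3}{2296082}} = \frac{1}{\frac{998063219845}{2296082}} = \frac{2296082}{998063219845}$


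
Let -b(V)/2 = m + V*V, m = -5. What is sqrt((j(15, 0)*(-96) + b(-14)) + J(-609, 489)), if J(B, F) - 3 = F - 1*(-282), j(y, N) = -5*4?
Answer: 34*sqrt(2) ≈ 48.083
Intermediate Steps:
j(y, N) = -20
J(B, F) = 285 + F (J(B, F) = 3 + (F - 1*(-282)) = 3 + (F + 282) = 3 + (282 + F) = 285 + F)
b(V) = 10 - 2*V**2 (b(V) = -2*(-5 + V*V) = -2*(-5 + V**2) = 10 - 2*V**2)
sqrt((j(15, 0)*(-96) + b(-14)) + J(-609, 489)) = sqrt((-20*(-96) + (10 - 2*(-14)**2)) + (285 + 489)) = sqrt((1920 + (10 - 2*196)) + 774) = sqrt((1920 + (10 - 392)) + 774) = sqrt((1920 - 382) + 774) = sqrt(1538 + 774) = sqrt(2312) = 34*sqrt(2)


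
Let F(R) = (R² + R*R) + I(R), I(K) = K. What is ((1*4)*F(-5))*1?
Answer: 180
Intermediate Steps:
F(R) = R + 2*R² (F(R) = (R² + R*R) + R = (R² + R²) + R = 2*R² + R = R + 2*R²)
((1*4)*F(-5))*1 = ((1*4)*(-5*(1 + 2*(-5))))*1 = (4*(-5*(1 - 10)))*1 = (4*(-5*(-9)))*1 = (4*45)*1 = 180*1 = 180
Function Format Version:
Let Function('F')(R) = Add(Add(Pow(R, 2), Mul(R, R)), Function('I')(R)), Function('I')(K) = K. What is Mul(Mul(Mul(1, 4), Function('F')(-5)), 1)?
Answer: 180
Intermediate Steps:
Function('F')(R) = Add(R, Mul(2, Pow(R, 2))) (Function('F')(R) = Add(Add(Pow(R, 2), Mul(R, R)), R) = Add(Add(Pow(R, 2), Pow(R, 2)), R) = Add(Mul(2, Pow(R, 2)), R) = Add(R, Mul(2, Pow(R, 2))))
Mul(Mul(Mul(1, 4), Function('F')(-5)), 1) = Mul(Mul(Mul(1, 4), Mul(-5, Add(1, Mul(2, -5)))), 1) = Mul(Mul(4, Mul(-5, Add(1, -10))), 1) = Mul(Mul(4, Mul(-5, -9)), 1) = Mul(Mul(4, 45), 1) = Mul(180, 1) = 180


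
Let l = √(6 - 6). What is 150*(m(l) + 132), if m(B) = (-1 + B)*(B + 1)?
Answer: 19650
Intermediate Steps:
l = 0 (l = √0 = 0)
m(B) = (1 + B)*(-1 + B) (m(B) = (-1 + B)*(1 + B) = (1 + B)*(-1 + B))
150*(m(l) + 132) = 150*((-1 + 0²) + 132) = 150*((-1 + 0) + 132) = 150*(-1 + 132) = 150*131 = 19650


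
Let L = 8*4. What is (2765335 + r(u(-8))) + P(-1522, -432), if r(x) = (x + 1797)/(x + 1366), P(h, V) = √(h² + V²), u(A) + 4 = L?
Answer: 3854878815/1394 + 2*√625777 ≈ 2.7669e+6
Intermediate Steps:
L = 32
u(A) = 28 (u(A) = -4 + 32 = 28)
P(h, V) = √(V² + h²)
r(x) = (1797 + x)/(1366 + x)
(2765335 + r(u(-8))) + P(-1522, -432) = (2765335 + (1797 + 28)/(1366 + 28)) + √((-432)² + (-1522)²) = (2765335 + 1825/1394) + √(186624 + 2316484) = (2765335 + (1/1394)*1825) + √2503108 = (2765335 + 1825/1394) + 2*√625777 = 3854878815/1394 + 2*√625777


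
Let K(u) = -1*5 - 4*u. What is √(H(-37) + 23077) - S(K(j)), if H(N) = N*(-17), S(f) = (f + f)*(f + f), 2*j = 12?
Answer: -3364 + 3*√2634 ≈ -3210.0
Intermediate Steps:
j = 6 (j = (½)*12 = 6)
K(u) = -5 - 4*u
S(f) = 4*f² (S(f) = (2*f)*(2*f) = 4*f²)
H(N) = -17*N
√(H(-37) + 23077) - S(K(j)) = √(-17*(-37) + 23077) - 4*(-5 - 4*6)² = √(629 + 23077) - 4*(-5 - 24)² = √23706 - 4*(-29)² = 3*√2634 - 4*841 = 3*√2634 - 1*3364 = 3*√2634 - 3364 = -3364 + 3*√2634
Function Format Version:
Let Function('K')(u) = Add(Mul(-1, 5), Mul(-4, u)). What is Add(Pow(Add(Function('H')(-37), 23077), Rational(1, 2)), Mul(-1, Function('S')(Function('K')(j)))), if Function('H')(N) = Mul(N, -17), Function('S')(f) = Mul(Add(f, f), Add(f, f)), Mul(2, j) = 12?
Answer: Add(-3364, Mul(3, Pow(2634, Rational(1, 2)))) ≈ -3210.0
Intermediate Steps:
j = 6 (j = Mul(Rational(1, 2), 12) = 6)
Function('K')(u) = Add(-5, Mul(-4, u))
Function('S')(f) = Mul(4, Pow(f, 2)) (Function('S')(f) = Mul(Mul(2, f), Mul(2, f)) = Mul(4, Pow(f, 2)))
Function('H')(N) = Mul(-17, N)
Add(Pow(Add(Function('H')(-37), 23077), Rational(1, 2)), Mul(-1, Function('S')(Function('K')(j)))) = Add(Pow(Add(Mul(-17, -37), 23077), Rational(1, 2)), Mul(-1, Mul(4, Pow(Add(-5, Mul(-4, 6)), 2)))) = Add(Pow(Add(629, 23077), Rational(1, 2)), Mul(-1, Mul(4, Pow(Add(-5, -24), 2)))) = Add(Pow(23706, Rational(1, 2)), Mul(-1, Mul(4, Pow(-29, 2)))) = Add(Mul(3, Pow(2634, Rational(1, 2))), Mul(-1, Mul(4, 841))) = Add(Mul(3, Pow(2634, Rational(1, 2))), Mul(-1, 3364)) = Add(Mul(3, Pow(2634, Rational(1, 2))), -3364) = Add(-3364, Mul(3, Pow(2634, Rational(1, 2))))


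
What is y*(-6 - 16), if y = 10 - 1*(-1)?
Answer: -242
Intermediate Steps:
y = 11 (y = 10 + 1 = 11)
y*(-6 - 16) = 11*(-6 - 16) = 11*(-22) = -242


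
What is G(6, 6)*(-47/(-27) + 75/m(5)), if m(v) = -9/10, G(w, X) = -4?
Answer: 8812/27 ≈ 326.37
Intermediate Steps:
m(v) = -9/10 (m(v) = -9*⅒ = -9/10)
G(6, 6)*(-47/(-27) + 75/m(5)) = -4*(-47/(-27) + 75/(-9/10)) = -4*(-47*(-1/27) + 75*(-10/9)) = -4*(47/27 - 250/3) = -4*(-2203/27) = 8812/27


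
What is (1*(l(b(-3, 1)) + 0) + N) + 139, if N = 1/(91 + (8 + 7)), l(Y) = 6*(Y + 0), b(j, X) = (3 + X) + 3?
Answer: 19187/106 ≈ 181.01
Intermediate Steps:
b(j, X) = 6 + X
l(Y) = 6*Y
N = 1/106 (N = 1/(91 + 15) = 1/106 ≈ 0.0094340)
(1*(l(b(-3, 1)) + 0) + N) + 139 = (1*(6*(6 + 1) + 0) + 1/106) + 139 = (1*(6*7 + 0) + 1/106) + 139 = (1*(42 + 0) + 1/106) + 139 = (1*42 + 1/106) + 139 = (42 + 1/106) + 139 = 4453/106 + 139 = 19187/106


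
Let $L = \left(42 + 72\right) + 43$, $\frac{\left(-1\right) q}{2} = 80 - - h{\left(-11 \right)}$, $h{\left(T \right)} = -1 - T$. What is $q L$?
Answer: $-28260$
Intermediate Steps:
$q = -180$ ($q = - 2 \left(80 - - (-1 - -11)\right) = - 2 \left(80 - - (-1 + 11)\right) = - 2 \left(80 - \left(-1\right) 10\right) = - 2 \left(80 - -10\right) = - 2 \left(80 + 10\right) = \left(-2\right) 90 = -180$)
$L = 157$ ($L = 114 + 43 = 157$)
$q L = \left(-180\right) 157 = -28260$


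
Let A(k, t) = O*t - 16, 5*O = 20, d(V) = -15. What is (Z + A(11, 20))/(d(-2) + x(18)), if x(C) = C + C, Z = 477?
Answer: 541/21 ≈ 25.762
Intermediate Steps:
x(C) = 2*C
O = 4 (O = (⅕)*20 = 4)
A(k, t) = -16 + 4*t (A(k, t) = 4*t - 16 = -16 + 4*t)
(Z + A(11, 20))/(d(-2) + x(18)) = (477 + (-16 + 4*20))/(-15 + 2*18) = (477 + (-16 + 80))/(-15 + 36) = (477 + 64)/21 = 541*(1/21) = 541/21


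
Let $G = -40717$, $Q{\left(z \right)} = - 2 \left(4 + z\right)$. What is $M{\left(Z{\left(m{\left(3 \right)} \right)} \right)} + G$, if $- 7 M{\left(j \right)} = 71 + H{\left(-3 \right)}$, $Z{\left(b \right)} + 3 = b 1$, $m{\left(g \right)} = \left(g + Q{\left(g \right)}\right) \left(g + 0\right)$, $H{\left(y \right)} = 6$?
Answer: $-40728$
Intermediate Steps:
$Q{\left(z \right)} = -8 - 2 z$
$m{\left(g \right)} = g \left(-8 - g\right)$ ($m{\left(g \right)} = \left(g - \left(8 + 2 g\right)\right) \left(g + 0\right) = \left(-8 - g\right) g = g \left(-8 - g\right)$)
$Z{\left(b \right)} = -3 + b$ ($Z{\left(b \right)} = -3 + b 1 = -3 + b$)
$M{\left(j \right)} = -11$ ($M{\left(j \right)} = - \frac{71 + 6}{7} = \left(- \frac{1}{7}\right) 77 = -11$)
$M{\left(Z{\left(m{\left(3 \right)} \right)} \right)} + G = -11 - 40717 = -40728$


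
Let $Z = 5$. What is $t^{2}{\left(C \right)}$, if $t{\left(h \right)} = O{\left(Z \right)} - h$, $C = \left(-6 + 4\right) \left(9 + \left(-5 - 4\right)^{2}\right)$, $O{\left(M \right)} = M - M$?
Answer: $32400$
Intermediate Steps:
$O{\left(M \right)} = 0$
$C = -180$ ($C = - 2 \left(9 + \left(-9\right)^{2}\right) = - 2 \left(9 + 81\right) = \left(-2\right) 90 = -180$)
$t{\left(h \right)} = - h$ ($t{\left(h \right)} = 0 - h = - h$)
$t^{2}{\left(C \right)} = \left(\left(-1\right) \left(-180\right)\right)^{2} = 180^{2} = 32400$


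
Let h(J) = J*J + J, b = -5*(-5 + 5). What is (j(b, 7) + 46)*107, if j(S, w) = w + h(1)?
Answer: 5885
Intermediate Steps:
b = 0 (b = -5*0 = 0)
h(J) = J + J² (h(J) = J² + J = J + J²)
j(S, w) = 2 + w (j(S, w) = w + 1*(1 + 1) = w + 1*2 = w + 2 = 2 + w)
(j(b, 7) + 46)*107 = ((2 + 7) + 46)*107 = (9 + 46)*107 = 55*107 = 5885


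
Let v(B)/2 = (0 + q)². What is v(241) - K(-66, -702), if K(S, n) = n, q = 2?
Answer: 710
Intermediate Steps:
v(B) = 8 (v(B) = 2*(0 + 2)² = 2*2² = 2*4 = 8)
v(241) - K(-66, -702) = 8 - 1*(-702) = 8 + 702 = 710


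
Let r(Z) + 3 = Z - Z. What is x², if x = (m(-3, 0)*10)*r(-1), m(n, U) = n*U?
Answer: 0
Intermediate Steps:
m(n, U) = U*n
r(Z) = -3 (r(Z) = -3 + (Z - Z) = -3 + 0 = -3)
x = 0 (x = ((0*(-3))*10)*(-3) = (0*10)*(-3) = 0*(-3) = 0)
x² = 0² = 0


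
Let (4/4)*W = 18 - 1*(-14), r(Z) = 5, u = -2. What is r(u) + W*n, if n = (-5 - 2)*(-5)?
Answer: 1125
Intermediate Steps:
n = 35 (n = -7*(-5) = 35)
W = 32 (W = 18 - 1*(-14) = 18 + 14 = 32)
r(u) + W*n = 5 + 32*35 = 5 + 1120 = 1125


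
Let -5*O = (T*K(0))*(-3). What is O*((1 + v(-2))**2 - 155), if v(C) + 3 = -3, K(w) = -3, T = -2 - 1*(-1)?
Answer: -234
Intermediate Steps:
T = -1 (T = -2 + 1 = -1)
v(C) = -6 (v(C) = -3 - 3 = -6)
O = 9/5 (O = -(-1*(-3))*(-3)/5 = -3*(-3)/5 = -1/5*(-9) = 9/5 ≈ 1.8000)
O*((1 + v(-2))**2 - 155) = 9*((1 - 6)**2 - 155)/5 = 9*((-5)**2 - 155)/5 = 9*(25 - 155)/5 = (9/5)*(-130) = -234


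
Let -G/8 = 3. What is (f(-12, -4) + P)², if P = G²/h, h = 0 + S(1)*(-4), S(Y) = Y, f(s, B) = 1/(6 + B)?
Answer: 82369/4 ≈ 20592.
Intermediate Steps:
G = -24 (G = -8*3 = -24)
h = -4 (h = 0 + 1*(-4) = 0 - 4 = -4)
P = -144 (P = (-24)²/(-4) = 576*(-¼) = -144)
(f(-12, -4) + P)² = (1/(6 - 4) - 144)² = (1/2 - 144)² = (½ - 144)² = (-287/2)² = 82369/4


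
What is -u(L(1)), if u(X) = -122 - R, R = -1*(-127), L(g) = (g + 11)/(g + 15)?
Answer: 249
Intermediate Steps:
L(g) = (11 + g)/(15 + g)
R = 127
u(X) = -249 (u(X) = -122 - 1*127 = -122 - 127 = -249)
-u(L(1)) = -1*(-249) = 249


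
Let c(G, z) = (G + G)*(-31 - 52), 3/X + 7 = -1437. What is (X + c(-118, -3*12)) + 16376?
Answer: 51932013/1444 ≈ 35964.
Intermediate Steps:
X = -3/1444 (X = 3/(-7 - 1437) = 3/(-1444) = 3*(-1/1444) = -3/1444 ≈ -0.0020776)
c(G, z) = -166*G (c(G, z) = (2*G)*(-83) = -166*G)
(X + c(-118, -3*12)) + 16376 = (-3/1444 - 166*(-118)) + 16376 = (-3/1444 + 19588) + 16376 = 28285069/1444 + 16376 = 51932013/1444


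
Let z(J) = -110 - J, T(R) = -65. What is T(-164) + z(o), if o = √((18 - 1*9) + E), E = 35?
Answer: -175 - 2*√11 ≈ -181.63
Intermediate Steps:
o = 2*√11 (o = √((18 - 1*9) + 35) = √((18 - 9) + 35) = √(9 + 35) = √44 = 2*√11 ≈ 6.6332)
T(-164) + z(o) = -65 + (-110 - 2*√11) = -175 - 2*√11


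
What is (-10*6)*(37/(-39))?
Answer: 740/13 ≈ 56.923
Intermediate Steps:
(-10*6)*(37/(-39)) = -2220*(-1)/39 = -60*(-37/39) = 740/13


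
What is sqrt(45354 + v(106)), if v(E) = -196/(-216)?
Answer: sqrt(14694990)/18 ≈ 212.97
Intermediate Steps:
v(E) = 49/54 (v(E) = -196*(-1/216) = 49/54)
sqrt(45354 + v(106)) = sqrt(45354 + 49/54) = sqrt(2449165/54) = sqrt(14694990)/18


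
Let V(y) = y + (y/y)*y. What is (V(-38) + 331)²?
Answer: 65025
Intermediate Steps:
V(y) = 2*y (V(y) = y + 1*y = y + y = 2*y)
(V(-38) + 331)² = (2*(-38) + 331)² = (-76 + 331)² = 255² = 65025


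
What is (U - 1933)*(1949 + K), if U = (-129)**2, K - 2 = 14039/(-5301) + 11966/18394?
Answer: 1397558302464076/48753297 ≈ 2.8666e+7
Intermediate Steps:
K = 105794/48753297 (K = 2 + (14039/(-5301) + 11966/18394) = 2 + (14039*(-1/5301) + 11966*(1/18394)) = 2 + (-14039/5301 + 5983/9197) = 2 - 97400800/48753297 = 105794/48753297 ≈ 0.0021700)
U = 16641
(U - 1933)*(1949 + K) = (16641 - 1933)*(1949 + 105794/48753297) = 14708*(95020281647/48753297) = 1397558302464076/48753297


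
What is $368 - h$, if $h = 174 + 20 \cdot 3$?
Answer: $134$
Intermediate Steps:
$h = 234$ ($h = 174 + 60 = 234$)
$368 - h = 368 - 234 = 134$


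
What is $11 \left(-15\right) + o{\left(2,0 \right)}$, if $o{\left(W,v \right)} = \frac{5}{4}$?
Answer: $- \frac{655}{4} \approx -163.75$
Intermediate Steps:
$o{\left(W,v \right)} = \frac{5}{4}$ ($o{\left(W,v \right)} = 5 \cdot \frac{1}{4} = \frac{5}{4}$)
$11 \left(-15\right) + o{\left(2,0 \right)} = 11 \left(-15\right) + \frac{5}{4} = -165 + \frac{5}{4} = - \frac{655}{4}$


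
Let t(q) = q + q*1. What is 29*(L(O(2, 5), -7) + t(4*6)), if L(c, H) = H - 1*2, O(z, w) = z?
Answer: 1131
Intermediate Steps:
t(q) = 2*q (t(q) = q + q = 2*q)
L(c, H) = -2 + H (L(c, H) = H - 2 = -2 + H)
29*(L(O(2, 5), -7) + t(4*6)) = 29*((-2 - 7) + 2*(4*6)) = 29*(-9 + 2*24) = 29*(-9 + 48) = 29*39 = 1131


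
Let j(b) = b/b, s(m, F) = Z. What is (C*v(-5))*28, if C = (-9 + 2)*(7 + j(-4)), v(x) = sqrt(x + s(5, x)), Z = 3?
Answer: -1568*I*sqrt(2) ≈ -2217.5*I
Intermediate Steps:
s(m, F) = 3
j(b) = 1
v(x) = sqrt(3 + x) (v(x) = sqrt(x + 3) = sqrt(3 + x))
C = -56 (C = (-9 + 2)*(7 + 1) = -7*8 = -56)
(C*v(-5))*28 = -56*sqrt(3 - 5)*28 = -56*I*sqrt(2)*28 = -1568*I*sqrt(2)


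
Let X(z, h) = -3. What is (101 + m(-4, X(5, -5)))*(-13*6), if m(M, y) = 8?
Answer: -8502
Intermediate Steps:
(101 + m(-4, X(5, -5)))*(-13*6) = (101 + 8)*(-13*6) = 109*(-78) = -8502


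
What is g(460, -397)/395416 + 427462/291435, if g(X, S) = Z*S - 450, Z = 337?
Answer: 18557624461/16462580280 ≈ 1.1273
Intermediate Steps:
g(X, S) = -450 + 337*S (g(X, S) = 337*S - 450 = -450 + 337*S)
g(460, -397)/395416 + 427462/291435 = (-450 + 337*(-397))/395416 + 427462/291435 = (-450 - 133789)*(1/395416) + 427462*(1/291435) = -134239*1/395416 + 427462/291435 = -19177/56488 + 427462/291435 = 18557624461/16462580280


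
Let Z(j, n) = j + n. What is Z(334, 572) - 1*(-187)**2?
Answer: -34063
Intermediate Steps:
Z(334, 572) - 1*(-187)**2 = (334 + 572) - 1*(-187)**2 = 906 - 1*34969 = 906 - 34969 = -34063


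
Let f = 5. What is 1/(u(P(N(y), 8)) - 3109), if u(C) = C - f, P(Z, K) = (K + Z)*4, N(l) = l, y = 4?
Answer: -1/3066 ≈ -0.00032616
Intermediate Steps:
P(Z, K) = 4*K + 4*Z
u(C) = -5 + C (u(C) = C - 1*5 = C - 5 = -5 + C)
1/(u(P(N(y), 8)) - 3109) = 1/((-5 + (4*8 + 4*4)) - 3109) = 1/((-5 + (32 + 16)) - 3109) = 1/((-5 + 48) - 3109) = 1/(43 - 3109) = 1/(-3066) = -1/3066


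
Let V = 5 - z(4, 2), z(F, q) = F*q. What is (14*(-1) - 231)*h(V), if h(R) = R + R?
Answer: 1470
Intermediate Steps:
V = -3 (V = 5 - 4*2 = 5 - 1*8 = 5 - 8 = -3)
h(R) = 2*R
(14*(-1) - 231)*h(V) = (14*(-1) - 231)*(2*(-3)) = (-14 - 231)*(-6) = -245*(-6) = 1470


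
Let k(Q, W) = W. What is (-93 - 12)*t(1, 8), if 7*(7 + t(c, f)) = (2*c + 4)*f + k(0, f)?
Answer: -105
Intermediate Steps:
t(c, f) = -7 + f/7 + f*(4 + 2*c)/7 (t(c, f) = -7 + ((2*c + 4)*f + f)/7 = -7 + ((4 + 2*c)*f + f)/7 = -7 + (f*(4 + 2*c) + f)/7 = -7 + (f + f*(4 + 2*c))/7 = -7 + (f/7 + f*(4 + 2*c)/7) = -7 + f/7 + f*(4 + 2*c)/7)
(-93 - 12)*t(1, 8) = (-93 - 12)*(-7 + (5/7)*8 + (2/7)*1*8) = -105*(-7 + 40/7 + 16/7) = -105*1 = -105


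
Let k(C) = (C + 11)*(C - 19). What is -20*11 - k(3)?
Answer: 4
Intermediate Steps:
k(C) = (-19 + C)*(11 + C) (k(C) = (11 + C)*(-19 + C) = (-19 + C)*(11 + C))
-20*11 - k(3) = -20*11 - (-209 + 3² - 8*3) = -220 - (-209 + 9 - 24) = -220 - 1*(-224) = -220 + 224 = 4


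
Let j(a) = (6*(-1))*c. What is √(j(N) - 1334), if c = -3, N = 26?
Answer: 2*I*√329 ≈ 36.277*I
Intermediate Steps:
j(a) = 18 (j(a) = (6*(-1))*(-3) = -6*(-3) = 18)
√(j(N) - 1334) = √(18 - 1334) = √(-1316) = 2*I*√329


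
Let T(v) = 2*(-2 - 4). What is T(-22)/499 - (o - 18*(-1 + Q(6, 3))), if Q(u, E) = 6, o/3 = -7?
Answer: 55377/499 ≈ 110.98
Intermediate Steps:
o = -21 (o = 3*(-7) = -21)
T(v) = -12 (T(v) = 2*(-6) = -12)
T(-22)/499 - (o - 18*(-1 + Q(6, 3))) = -12/499 - (-21 - 18*(-1 + 6)) = -12*1/499 - (-21 - 18*5) = -12/499 - (-21 - 3*30) = -12/499 - (-21 - 90) = -12/499 - 1*(-111) = -12/499 + 111 = 55377/499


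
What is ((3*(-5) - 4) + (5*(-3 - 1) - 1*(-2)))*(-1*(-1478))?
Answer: -54686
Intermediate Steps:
((3*(-5) - 4) + (5*(-3 - 1) - 1*(-2)))*(-1*(-1478)) = ((-15 - 4) + (5*(-4) + 2))*1478 = (-19 + (-20 + 2))*1478 = (-19 - 18)*1478 = -37*1478 = -54686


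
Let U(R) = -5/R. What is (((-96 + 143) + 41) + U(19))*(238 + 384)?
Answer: 1036874/19 ≈ 54572.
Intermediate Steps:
(((-96 + 143) + 41) + U(19))*(238 + 384) = (((-96 + 143) + 41) - 5/19)*(238 + 384) = ((47 + 41) - 5*1/19)*622 = (88 - 5/19)*622 = (1667/19)*622 = 1036874/19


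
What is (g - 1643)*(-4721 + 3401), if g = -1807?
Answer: 4554000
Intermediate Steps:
(g - 1643)*(-4721 + 3401) = (-1807 - 1643)*(-4721 + 3401) = -3450*(-1320) = 4554000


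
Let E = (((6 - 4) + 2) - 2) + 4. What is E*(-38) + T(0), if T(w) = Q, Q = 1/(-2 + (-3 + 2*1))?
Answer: -685/3 ≈ -228.33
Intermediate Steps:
E = 6 (E = ((2 + 2) - 2) + 4 = (4 - 2) + 4 = 2 + 4 = 6)
Q = -⅓ (Q = 1/(-2 + (-3 + 2)) = 1/(-2 - 1) = 1/(-3) = -⅓ ≈ -0.33333)
T(w) = -⅓
E*(-38) + T(0) = 6*(-38) - ⅓ = -228 - ⅓ = -685/3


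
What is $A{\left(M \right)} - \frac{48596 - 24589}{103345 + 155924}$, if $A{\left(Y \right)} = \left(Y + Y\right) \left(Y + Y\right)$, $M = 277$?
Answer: $\frac{79573780397}{259269} \approx 3.0692 \cdot 10^{5}$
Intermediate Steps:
$A{\left(Y \right)} = 4 Y^{2}$ ($A{\left(Y \right)} = 2 Y 2 Y = 4 Y^{2}$)
$A{\left(M \right)} - \frac{48596 - 24589}{103345 + 155924} = 4 \cdot 277^{2} - \frac{48596 - 24589}{103345 + 155924} = 4 \cdot 76729 - \frac{24007}{259269} = 306916 - 24007 \cdot \frac{1}{259269} = 306916 - \frac{24007}{259269} = \frac{79573780397}{259269}$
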